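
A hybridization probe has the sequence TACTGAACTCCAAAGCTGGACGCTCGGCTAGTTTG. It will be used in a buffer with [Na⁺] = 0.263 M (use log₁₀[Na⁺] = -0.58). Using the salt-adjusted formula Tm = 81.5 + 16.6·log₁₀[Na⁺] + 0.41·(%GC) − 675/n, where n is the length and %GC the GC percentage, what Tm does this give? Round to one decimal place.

Length n = 35. Base counts: A=8, T=9, C=9, G=9
G+C = 18, so %GC = 18/35 × 100 = 51.429%
Salt term: 16.6 × (-0.58) = -9.628
GC term: 0.41 × 51.429 = 21.086; length term: −675/35 = −19.286
Tm = 81.5 + (-9.628) + 21.086 − 19.286 = 73.672 → 73.7°C

73.7°C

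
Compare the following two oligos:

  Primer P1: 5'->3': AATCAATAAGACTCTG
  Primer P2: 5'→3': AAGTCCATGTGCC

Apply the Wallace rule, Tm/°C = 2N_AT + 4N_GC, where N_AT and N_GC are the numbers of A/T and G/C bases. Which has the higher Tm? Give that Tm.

Primer P1, 42°C

Primer P1: A+T=11, G+C=5 → Tm = 2(11)+4(5) = 42°C
Primer P2: A+T=6, G+C=7 → Tm = 2(6)+4(7) = 40°C
42°C vs 40°C → primer P1 is higher.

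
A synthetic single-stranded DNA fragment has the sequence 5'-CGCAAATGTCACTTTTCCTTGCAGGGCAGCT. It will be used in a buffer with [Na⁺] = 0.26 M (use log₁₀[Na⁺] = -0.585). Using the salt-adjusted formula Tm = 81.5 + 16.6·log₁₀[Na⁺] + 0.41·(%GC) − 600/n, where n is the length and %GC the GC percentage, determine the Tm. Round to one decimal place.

73.6°C

Length n = 31. Scanning the sequence gives T=9, A=6, C=9, G=7.
G+C = 16, so %GC = 16/31 × 100 = 51.613%
Salt term: 16.6 × (-0.585) = -9.711
GC term: 0.41 × 51.613 = 21.161; length term: −600/31 = −19.355
Tm = 81.5 + (-9.711) + 21.161 − 19.355 = 73.595 → 73.6°C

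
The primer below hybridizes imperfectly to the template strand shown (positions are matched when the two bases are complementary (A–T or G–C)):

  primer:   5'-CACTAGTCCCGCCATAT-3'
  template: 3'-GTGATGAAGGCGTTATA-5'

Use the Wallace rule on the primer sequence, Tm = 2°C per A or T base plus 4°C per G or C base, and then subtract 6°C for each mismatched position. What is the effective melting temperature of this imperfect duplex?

Primer base counts: A=4, T=4, G=2, C=7 → A+T=8, G+C=9
Perfect-match Tm = 2(8) + 4(9) = 16 + 36 = 52°C
Mismatches (positions where the bases are not complementary): 3 (at positions 6, 8, 13)
Effective Tm = 52 − 3×6 = 52 − 18 = 34°C

34°C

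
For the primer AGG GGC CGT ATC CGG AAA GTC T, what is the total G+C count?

Scanning the sequence gives T=4, A=5, G=8, C=5.
G+C = 8 + 5 = 13

13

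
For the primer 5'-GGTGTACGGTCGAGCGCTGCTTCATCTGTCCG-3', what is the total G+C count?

Scanning the sequence gives A=3, T=9, G=11, C=9.
G+C = 11 + 9 = 20

20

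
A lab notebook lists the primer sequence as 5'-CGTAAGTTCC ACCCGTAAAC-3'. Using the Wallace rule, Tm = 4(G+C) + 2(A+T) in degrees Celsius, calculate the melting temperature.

60°C

A=6, G=3, C=7, T=4
A+T = 10, G+C = 10
Tm = 2(10) + 4(10) = 20 + 40 = 60°C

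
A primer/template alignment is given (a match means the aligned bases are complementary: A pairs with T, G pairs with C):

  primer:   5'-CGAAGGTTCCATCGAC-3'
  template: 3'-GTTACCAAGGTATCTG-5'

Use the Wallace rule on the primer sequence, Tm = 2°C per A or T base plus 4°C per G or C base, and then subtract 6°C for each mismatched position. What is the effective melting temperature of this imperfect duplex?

Primer base counts: A=4, T=3, G=4, C=5 → A+T=7, G+C=9
Perfect-match Tm = 2(7) + 4(9) = 14 + 36 = 50°C
Mismatches (positions where the bases are not complementary): 3 (at positions 2, 4, 13)
Effective Tm = 50 − 3×6 = 50 − 18 = 32°C

32°C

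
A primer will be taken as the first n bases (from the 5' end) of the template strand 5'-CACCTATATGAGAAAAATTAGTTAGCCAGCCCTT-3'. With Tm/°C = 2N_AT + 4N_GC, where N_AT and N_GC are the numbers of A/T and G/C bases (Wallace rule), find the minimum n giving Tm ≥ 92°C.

First 32 bases: CACCTATATGAGAAAAATTAGTTAGCCAGCCC → Tm = 90°C (< 92°C)
First 33 bases: CACCTATATGAGAAAAATTAGTTAGCCAGCCCT → Tm = 92°C (≥ 92°C)
Each additional base adds 2°C (A/T) or 4°C (G/C), so Tm is non-decreasing in n; n = 33 is the first length to reach 92°C.

n = 33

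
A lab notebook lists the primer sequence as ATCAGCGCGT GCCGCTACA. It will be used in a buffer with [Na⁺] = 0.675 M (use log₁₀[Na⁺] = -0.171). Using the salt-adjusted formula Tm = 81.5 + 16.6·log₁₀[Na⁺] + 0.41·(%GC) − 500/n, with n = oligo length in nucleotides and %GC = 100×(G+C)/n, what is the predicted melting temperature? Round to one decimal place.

Length n = 19. G=5, T=3, A=4, C=7
G+C = 12, so %GC = 12/19 × 100 = 63.158%
Salt term: 16.6 × (-0.171) = -2.839
GC term: 0.41 × 63.158 = 25.895; length term: −500/19 = −26.316
Tm = 81.5 + (-2.839) + 25.895 − 26.316 = 78.24 → 78.2°C

78.2°C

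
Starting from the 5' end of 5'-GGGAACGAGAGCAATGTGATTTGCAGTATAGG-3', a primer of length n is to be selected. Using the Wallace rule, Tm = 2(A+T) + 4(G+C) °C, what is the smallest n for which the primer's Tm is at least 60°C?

n = 20

First 19 bases: GGGAACGAGAGCAATGTGA → Tm = 58°C (< 60°C)
First 20 bases: GGGAACGAGAGCAATGTGAT → Tm = 60°C (≥ 60°C)
Each additional base adds 2°C (A/T) or 4°C (G/C), so Tm is non-decreasing in n; n = 20 is the first length to reach 60°C.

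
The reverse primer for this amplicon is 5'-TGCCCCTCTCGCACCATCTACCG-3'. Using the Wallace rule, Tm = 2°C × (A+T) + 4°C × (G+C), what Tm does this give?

Scanning the sequence gives G=3, A=3, T=5, C=12.
So N_AT = 8 and N_GC = 15.
Tm = 4·15 + 2·8 = 60 + 16 = 76°C

76°C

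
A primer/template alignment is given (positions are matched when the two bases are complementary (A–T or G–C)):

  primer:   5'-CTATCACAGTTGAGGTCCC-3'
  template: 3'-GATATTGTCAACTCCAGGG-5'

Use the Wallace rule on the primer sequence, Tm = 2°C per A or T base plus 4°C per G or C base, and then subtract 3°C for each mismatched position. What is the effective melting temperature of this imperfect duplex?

55°C

Primer base counts: A=4, T=5, G=4, C=6 → A+T=9, G+C=10
Perfect-match Tm = 2(9) + 4(10) = 18 + 40 = 58°C
Mismatches (positions where the bases are not complementary): 1 (at position 5)
Effective Tm = 58 − 1×3 = 58 − 3 = 55°C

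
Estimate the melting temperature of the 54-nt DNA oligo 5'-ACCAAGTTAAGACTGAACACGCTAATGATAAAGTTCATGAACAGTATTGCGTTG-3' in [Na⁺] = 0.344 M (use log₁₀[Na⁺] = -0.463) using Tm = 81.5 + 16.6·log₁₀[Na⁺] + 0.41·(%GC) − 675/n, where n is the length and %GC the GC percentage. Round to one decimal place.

Length n = 54. Counting bases: A=20, T=14, G=11, C=9
G+C = 20, so %GC = 20/54 × 100 = 37.037%
Salt term: 16.6 × (-0.463) = -7.686
GC term: 0.41 × 37.037 = 15.185; length term: −675/54 = −12.5
Tm = 81.5 + (-7.686) + 15.185 − 12.5 = 76.499 → 76.5°C

76.5°C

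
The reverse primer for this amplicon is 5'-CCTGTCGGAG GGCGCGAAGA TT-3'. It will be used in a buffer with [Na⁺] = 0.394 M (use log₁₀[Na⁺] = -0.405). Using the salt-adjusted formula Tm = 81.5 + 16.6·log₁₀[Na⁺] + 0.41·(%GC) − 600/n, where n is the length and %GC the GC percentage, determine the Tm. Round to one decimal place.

73.6°C

Length n = 22. Counting bases: A=4, G=9, T=4, C=5
G+C = 14, so %GC = 14/22 × 100 = 63.636%
Salt term: 16.6 × (-0.405) = -6.723
GC term: 0.41 × 63.636 = 26.091; length term: −600/22 = −27.273
Tm = 81.5 + (-6.723) + 26.091 − 27.273 = 73.595 → 73.6°C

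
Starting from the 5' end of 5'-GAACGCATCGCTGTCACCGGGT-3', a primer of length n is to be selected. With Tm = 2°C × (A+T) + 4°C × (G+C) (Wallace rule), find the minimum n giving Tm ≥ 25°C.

n = 9

First 8 bases: GAACGCAT → Tm = 24°C (< 25°C)
First 9 bases: GAACGCATC → Tm = 28°C (≥ 25°C)
Since every base adds ≥2°C, Tm only increases with n, so the threshold is first crossed at n = 9.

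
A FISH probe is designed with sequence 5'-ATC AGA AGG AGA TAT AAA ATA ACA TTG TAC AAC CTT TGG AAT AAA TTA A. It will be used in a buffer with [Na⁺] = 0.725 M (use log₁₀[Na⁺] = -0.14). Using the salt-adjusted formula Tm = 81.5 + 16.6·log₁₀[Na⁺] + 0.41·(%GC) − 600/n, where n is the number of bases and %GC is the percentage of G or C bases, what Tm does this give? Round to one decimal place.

77.0°C

Length n = 49. Base counts: A=24, T=13, C=5, G=7
G+C = 12, so %GC = 12/49 × 100 = 24.49%
Salt term: 16.6 × (-0.14) = -2.324
GC term: 0.41 × 24.49 = 10.041; length term: −600/49 = −12.245
Tm = 81.5 + (-2.324) + 10.041 − 12.245 = 76.972 → 77.0°C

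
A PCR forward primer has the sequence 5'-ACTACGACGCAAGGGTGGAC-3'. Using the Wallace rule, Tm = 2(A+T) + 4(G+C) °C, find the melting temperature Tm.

64°C

Counting bases: C=5, G=7, T=2, A=6
So N_AT = 8 and N_GC = 12.
Tm = 2(8) + 4(12) = 16 + 48 = 64°C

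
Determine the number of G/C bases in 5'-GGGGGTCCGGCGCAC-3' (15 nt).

Counting bases: C=5, T=1, G=8, A=1
Total G or C: 8 + 5 = 13

13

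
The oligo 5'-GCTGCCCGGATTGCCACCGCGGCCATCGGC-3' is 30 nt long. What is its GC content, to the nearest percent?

77%

T=4, C=13, G=10, A=3
G+C = 10 + 13 = 23 out of 30 bases
%GC = 23/30 × 100 = 76.67% ≈ 77%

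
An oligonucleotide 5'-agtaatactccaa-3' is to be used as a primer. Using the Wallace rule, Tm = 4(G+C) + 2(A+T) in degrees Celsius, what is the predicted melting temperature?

Scanning the sequence gives C=3, T=3, G=1, A=6.
AT pairs contribute 9, GC pairs contribute 4.
Tm = 2×9 + 4×4 = 34°C

34°C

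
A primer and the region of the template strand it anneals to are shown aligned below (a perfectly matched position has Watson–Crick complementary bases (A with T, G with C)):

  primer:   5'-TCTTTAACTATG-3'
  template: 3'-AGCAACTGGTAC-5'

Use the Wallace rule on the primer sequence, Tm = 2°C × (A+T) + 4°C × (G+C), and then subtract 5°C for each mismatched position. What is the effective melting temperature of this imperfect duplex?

15°C

Primer base counts: A=3, T=6, G=1, C=2 → A+T=9, G+C=3
Perfect-match Tm = 2(9) + 4(3) = 18 + 12 = 30°C
Mismatches (positions where the bases are not complementary): 3 (at positions 3, 6, 9)
Effective Tm = 30 − 3×5 = 30 − 15 = 15°C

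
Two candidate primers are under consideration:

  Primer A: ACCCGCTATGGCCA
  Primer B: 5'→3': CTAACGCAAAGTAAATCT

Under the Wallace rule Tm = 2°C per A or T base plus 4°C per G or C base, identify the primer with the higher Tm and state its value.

Primer B, 48°C

Primer A: A+T=5, G+C=9 → Tm = 2(5)+4(9) = 46°C
Primer B: A+T=12, G+C=6 → Tm = 2(12)+4(6) = 48°C
46°C vs 48°C → primer B is higher.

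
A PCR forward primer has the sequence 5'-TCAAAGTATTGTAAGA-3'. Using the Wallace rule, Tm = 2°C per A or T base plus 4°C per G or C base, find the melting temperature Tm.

Counting bases: T=5, C=1, G=3, A=7
AT pairs contribute 12, GC pairs contribute 4.
Tm = 4·4 + 2·12 = 16 + 24 = 40°C

40°C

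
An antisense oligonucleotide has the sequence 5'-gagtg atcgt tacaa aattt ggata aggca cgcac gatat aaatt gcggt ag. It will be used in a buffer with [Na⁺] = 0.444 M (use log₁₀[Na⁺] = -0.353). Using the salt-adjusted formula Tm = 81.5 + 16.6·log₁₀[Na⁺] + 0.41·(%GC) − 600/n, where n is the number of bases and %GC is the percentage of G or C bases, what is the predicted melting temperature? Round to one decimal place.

Length n = 52. Scanning the sequence gives A=18, C=7, G=14, T=13.
G+C = 21, so %GC = 21/52 × 100 = 40.385%
Salt term: 16.6 × (-0.353) = -5.86
GC term: 0.41 × 40.385 = 16.558; length term: −600/52 = −11.538
Tm = 81.5 + (-5.86) + 16.558 − 11.538 = 80.66 → 80.7°C

80.7°C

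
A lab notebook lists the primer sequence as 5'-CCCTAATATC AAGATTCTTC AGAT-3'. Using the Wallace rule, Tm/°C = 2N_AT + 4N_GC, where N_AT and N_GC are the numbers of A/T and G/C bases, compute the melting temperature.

64°C

Base counts: T=8, A=8, C=6, G=2
So N_AT = 16 and N_GC = 8.
Tm = 4·8 + 2·16 = 32 + 32 = 64°C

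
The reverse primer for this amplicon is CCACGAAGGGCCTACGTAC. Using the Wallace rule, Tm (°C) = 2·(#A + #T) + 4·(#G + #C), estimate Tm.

62°C

Counting bases: C=7, T=2, A=5, G=5
A+T = 7, G+C = 12
Tm = 2(7) + 4(12) = 14 + 48 = 62°C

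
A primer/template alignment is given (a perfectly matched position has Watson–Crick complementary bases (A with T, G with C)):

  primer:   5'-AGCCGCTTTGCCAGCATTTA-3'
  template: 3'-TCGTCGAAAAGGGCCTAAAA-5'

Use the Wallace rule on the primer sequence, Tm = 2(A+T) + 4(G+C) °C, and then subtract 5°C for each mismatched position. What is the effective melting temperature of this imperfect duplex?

Primer base counts: A=4, T=6, G=4, C=6 → A+T=10, G+C=10
Perfect-match Tm = 2(10) + 4(10) = 20 + 40 = 60°C
Mismatches (positions where the bases are not complementary): 5 (at positions 4, 10, 13, 15, 20)
Effective Tm = 60 − 5×5 = 60 − 25 = 35°C

35°C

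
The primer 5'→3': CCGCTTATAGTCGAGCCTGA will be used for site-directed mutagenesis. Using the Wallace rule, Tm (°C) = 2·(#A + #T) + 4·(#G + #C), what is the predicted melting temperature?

62°C

Counting bases: T=5, G=5, A=4, C=6
A+T = 9, G+C = 11
Tm = 2×9 + 4×11 = 62°C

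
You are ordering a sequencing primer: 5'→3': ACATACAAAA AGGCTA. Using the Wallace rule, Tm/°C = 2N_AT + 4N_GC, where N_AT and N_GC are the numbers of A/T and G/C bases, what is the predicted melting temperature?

42°C

Counting bases: A=9, T=2, C=3, G=2
So N_AT = 11 and N_GC = 5.
Tm = 4·5 + 2·11 = 20 + 22 = 42°C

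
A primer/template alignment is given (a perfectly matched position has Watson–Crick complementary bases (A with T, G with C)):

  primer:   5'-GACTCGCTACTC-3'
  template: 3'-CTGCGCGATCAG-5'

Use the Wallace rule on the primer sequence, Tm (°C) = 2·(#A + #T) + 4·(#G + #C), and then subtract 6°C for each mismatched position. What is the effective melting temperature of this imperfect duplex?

Primer base counts: A=2, T=3, G=2, C=5 → A+T=5, G+C=7
Perfect-match Tm = 2(5) + 4(7) = 10 + 28 = 38°C
Mismatches (positions where the bases are not complementary): 2 (at positions 4, 10)
Effective Tm = 38 − 2×6 = 38 − 12 = 26°C

26°C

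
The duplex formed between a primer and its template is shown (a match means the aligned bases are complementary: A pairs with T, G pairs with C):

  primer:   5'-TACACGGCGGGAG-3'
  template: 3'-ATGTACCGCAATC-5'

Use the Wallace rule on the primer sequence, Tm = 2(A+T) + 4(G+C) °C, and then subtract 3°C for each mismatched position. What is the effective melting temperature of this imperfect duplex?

Primer base counts: A=3, T=1, G=6, C=3 → A+T=4, G+C=9
Perfect-match Tm = 2(4) + 4(9) = 8 + 36 = 44°C
Mismatches (positions where the bases are not complementary): 3 (at positions 5, 10, 11)
Effective Tm = 44 − 3×3 = 44 − 9 = 35°C

35°C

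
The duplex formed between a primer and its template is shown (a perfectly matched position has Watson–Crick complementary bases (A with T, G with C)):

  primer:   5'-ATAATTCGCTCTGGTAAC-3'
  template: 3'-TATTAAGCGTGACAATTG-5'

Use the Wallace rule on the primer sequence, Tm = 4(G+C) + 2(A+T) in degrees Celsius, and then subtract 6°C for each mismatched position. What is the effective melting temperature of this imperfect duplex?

Primer base counts: A=5, T=6, G=3, C=4 → A+T=11, G+C=7
Perfect-match Tm = 2(11) + 4(7) = 22 + 28 = 50°C
Mismatches (positions where the bases are not complementary): 2 (at positions 10, 14)
Effective Tm = 50 − 2×6 = 50 − 12 = 38°C

38°C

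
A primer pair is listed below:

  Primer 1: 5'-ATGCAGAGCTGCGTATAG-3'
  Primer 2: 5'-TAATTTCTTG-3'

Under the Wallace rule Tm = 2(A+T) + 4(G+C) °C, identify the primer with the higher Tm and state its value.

Primer 1: A+T=9, G+C=9 → Tm = 2(9)+4(9) = 54°C
Primer 2: A+T=8, G+C=2 → Tm = 2(8)+4(2) = 24°C
54°C vs 24°C → primer 1 is higher.

Primer 1, 54°C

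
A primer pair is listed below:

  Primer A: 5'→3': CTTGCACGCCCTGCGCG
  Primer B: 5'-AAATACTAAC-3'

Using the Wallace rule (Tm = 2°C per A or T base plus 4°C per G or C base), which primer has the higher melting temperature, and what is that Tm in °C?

Primer A: A+T=4, G+C=13 → Tm = 2(4)+4(13) = 60°C
Primer B: A+T=8, G+C=2 → Tm = 2(8)+4(2) = 24°C
60°C vs 24°C → primer A is higher.

Primer A, 60°C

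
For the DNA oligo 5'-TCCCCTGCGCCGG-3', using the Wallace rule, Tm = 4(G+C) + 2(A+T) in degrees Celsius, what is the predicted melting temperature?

48°C

T=2, C=7, A=0, G=4
A+T = 2, G+C = 11
Tm = 2×2 + 4×11 = 48°C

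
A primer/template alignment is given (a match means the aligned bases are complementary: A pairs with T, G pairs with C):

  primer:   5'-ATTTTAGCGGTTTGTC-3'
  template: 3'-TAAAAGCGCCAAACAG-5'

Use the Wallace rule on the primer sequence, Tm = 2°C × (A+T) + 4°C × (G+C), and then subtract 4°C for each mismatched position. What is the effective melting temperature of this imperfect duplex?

Primer base counts: A=2, T=8, G=4, C=2 → A+T=10, G+C=6
Perfect-match Tm = 2(10) + 4(6) = 20 + 24 = 44°C
Mismatches (positions where the bases are not complementary): 1 (at position 6)
Effective Tm = 44 − 1×4 = 44 − 4 = 40°C

40°C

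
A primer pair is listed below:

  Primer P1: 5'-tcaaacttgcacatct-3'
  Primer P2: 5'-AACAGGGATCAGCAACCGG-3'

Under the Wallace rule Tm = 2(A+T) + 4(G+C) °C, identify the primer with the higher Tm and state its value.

Primer P1: A+T=10, G+C=6 → Tm = 2(10)+4(6) = 44°C
Primer P2: A+T=8, G+C=11 → Tm = 2(8)+4(11) = 60°C
44°C vs 60°C → primer P2 is higher.

Primer P2, 60°C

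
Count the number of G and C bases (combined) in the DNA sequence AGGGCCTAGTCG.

Scanning the sequence gives T=2, A=2, C=3, G=5.
Total G or C: 5 + 3 = 8

8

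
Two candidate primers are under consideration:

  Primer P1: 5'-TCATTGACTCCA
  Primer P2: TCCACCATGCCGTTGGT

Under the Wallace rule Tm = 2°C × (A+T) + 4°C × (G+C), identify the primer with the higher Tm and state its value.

Primer P2, 54°C

Primer P1: A+T=7, G+C=5 → Tm = 2(7)+4(5) = 34°C
Primer P2: A+T=7, G+C=10 → Tm = 2(7)+4(10) = 54°C
34°C vs 54°C → primer P2 is higher.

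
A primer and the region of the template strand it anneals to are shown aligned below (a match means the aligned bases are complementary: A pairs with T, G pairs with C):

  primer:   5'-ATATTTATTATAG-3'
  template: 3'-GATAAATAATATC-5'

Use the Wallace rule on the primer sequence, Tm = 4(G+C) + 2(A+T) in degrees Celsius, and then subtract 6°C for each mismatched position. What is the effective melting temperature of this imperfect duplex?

22°C

Primer base counts: A=5, T=7, G=1, C=0 → A+T=12, G+C=1
Perfect-match Tm = 2(12) + 4(1) = 24 + 4 = 28°C
Mismatches (positions where the bases are not complementary): 1 (at position 1)
Effective Tm = 28 − 1×6 = 28 − 6 = 22°C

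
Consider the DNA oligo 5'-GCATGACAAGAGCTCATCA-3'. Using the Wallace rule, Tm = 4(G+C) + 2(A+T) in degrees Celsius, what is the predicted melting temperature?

56°C

Base counts: T=3, G=4, C=5, A=7
So N_AT = 10 and N_GC = 9.
Tm = 2×10 + 4×9 = 56°C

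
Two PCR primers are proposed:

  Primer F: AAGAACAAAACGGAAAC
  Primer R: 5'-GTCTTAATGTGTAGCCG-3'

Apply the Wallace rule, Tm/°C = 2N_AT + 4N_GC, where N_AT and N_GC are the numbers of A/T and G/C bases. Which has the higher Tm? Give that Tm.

Primer F: A+T=11, G+C=6 → Tm = 2(11)+4(6) = 46°C
Primer R: A+T=9, G+C=8 → Tm = 2(9)+4(8) = 50°C
46°C vs 50°C → primer R is higher.

Primer R, 50°C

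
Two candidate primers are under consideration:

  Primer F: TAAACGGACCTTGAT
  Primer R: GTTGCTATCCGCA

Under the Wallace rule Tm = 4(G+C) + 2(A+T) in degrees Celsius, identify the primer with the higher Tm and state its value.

Primer F, 42°C

Primer F: A+T=9, G+C=6 → Tm = 2(9)+4(6) = 42°C
Primer R: A+T=6, G+C=7 → Tm = 2(6)+4(7) = 40°C
42°C vs 40°C → primer F is higher.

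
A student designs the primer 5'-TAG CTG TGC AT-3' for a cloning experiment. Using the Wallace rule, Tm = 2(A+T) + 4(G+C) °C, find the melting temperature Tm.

32°C

Scanning the sequence gives A=2, G=3, T=4, C=2.
So N_AT = 6 and N_GC = 5.
Tm = 4·5 + 2·6 = 20 + 12 = 32°C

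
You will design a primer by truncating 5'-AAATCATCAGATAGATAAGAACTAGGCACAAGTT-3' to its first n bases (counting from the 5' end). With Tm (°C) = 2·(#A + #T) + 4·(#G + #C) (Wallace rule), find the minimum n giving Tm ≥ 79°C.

First 29 bases: AAATCATCAGATAGATAAGAACTAGGCAC → Tm = 78°C (< 79°C)
First 30 bases: AAATCATCAGATAGATAAGAACTAGGCACA → Tm = 80°C (≥ 79°C)
Each additional base adds 2°C (A/T) or 4°C (G/C), so Tm is non-decreasing in n; n = 30 is the first length to reach 79°C.

n = 30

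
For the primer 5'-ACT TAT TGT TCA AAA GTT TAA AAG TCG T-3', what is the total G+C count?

G=4, T=11, C=3, A=10
Total G or C: 4 + 3 = 7

7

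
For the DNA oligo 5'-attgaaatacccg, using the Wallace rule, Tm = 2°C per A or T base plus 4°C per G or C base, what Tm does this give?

36°C

Counting bases: G=2, T=3, A=5, C=3
So N_AT = 8 and N_GC = 5.
Tm = 2(8) + 4(5) = 16 + 20 = 36°C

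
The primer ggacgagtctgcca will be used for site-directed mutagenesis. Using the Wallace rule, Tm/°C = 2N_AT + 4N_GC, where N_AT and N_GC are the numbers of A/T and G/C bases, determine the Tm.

46°C

Base counts: T=2, A=3, G=5, C=4
So N_AT = 5 and N_GC = 9.
Tm = 4·9 + 2·5 = 36 + 10 = 46°C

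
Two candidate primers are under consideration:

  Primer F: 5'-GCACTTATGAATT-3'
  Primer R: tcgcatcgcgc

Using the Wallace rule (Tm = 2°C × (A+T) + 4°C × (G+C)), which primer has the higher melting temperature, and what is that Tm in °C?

Primer R, 38°C

Primer F: A+T=9, G+C=4 → Tm = 2(9)+4(4) = 34°C
Primer R: A+T=3, G+C=8 → Tm = 2(3)+4(8) = 38°C
34°C vs 38°C → primer R is higher.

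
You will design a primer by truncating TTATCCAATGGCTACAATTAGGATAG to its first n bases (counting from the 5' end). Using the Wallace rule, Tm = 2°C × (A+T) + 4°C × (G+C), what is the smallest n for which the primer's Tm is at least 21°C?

First 8 bases: TTATCCAA → Tm = 20°C (< 21°C)
First 9 bases: TTATCCAAT → Tm = 22°C (≥ 21°C)
Since every base adds ≥2°C, Tm only increases with n, so the threshold is first crossed at n = 9.

n = 9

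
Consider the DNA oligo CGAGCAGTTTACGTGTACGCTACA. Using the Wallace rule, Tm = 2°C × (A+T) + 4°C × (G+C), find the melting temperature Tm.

Base counts: A=6, T=6, G=6, C=6
AT pairs contribute 12, GC pairs contribute 12.
Tm = 4·12 + 2·12 = 48 + 24 = 72°C

72°C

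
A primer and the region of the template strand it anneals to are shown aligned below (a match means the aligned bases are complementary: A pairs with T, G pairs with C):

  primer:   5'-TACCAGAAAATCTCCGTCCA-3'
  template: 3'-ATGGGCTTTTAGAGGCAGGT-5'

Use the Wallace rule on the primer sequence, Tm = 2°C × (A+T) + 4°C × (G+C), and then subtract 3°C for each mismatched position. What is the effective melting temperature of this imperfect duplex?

Primer base counts: A=7, T=4, G=2, C=7 → A+T=11, G+C=9
Perfect-match Tm = 2(11) + 4(9) = 22 + 36 = 58°C
Mismatches (positions where the bases are not complementary): 1 (at position 5)
Effective Tm = 58 − 1×3 = 58 − 3 = 55°C

55°C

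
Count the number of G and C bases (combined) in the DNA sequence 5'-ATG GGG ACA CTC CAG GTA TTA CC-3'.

Counting bases: A=6, C=6, G=6, T=5
G+C = 6 + 6 = 12

12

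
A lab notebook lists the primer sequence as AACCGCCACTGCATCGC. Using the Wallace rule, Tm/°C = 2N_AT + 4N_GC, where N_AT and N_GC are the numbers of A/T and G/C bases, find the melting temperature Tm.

56°C

Scanning the sequence gives A=4, G=3, C=8, T=2.
So N_AT = 6 and N_GC = 11.
Tm = 2(6) + 4(11) = 12 + 44 = 56°C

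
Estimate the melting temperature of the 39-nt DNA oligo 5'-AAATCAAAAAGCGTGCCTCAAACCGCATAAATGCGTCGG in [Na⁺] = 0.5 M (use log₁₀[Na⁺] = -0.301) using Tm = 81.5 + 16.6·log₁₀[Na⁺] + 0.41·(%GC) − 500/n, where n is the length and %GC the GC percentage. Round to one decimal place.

82.6°C

Length n = 39. C=10, G=8, A=15, T=6
G+C = 18, so %GC = 18/39 × 100 = 46.154%
Salt term: 16.6 × (-0.301) = -4.997
GC term: 0.41 × 46.154 = 18.923; length term: −500/39 = −12.821
Tm = 81.5 + (-4.997) + 18.923 − 12.821 = 82.605 → 82.6°C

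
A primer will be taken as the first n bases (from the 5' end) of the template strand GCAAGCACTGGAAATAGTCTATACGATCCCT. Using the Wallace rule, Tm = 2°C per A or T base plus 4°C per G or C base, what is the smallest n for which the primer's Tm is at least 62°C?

First 21 bases: GCAAGCACTGGAAATAGTCTA → Tm = 60°C (< 62°C)
First 22 bases: GCAAGCACTGGAAATAGTCTAT → Tm = 62°C (≥ 62°C)
Each additional base adds 2°C (A/T) or 4°C (G/C), so Tm is non-decreasing in n; n = 22 is the first length to reach 62°C.

n = 22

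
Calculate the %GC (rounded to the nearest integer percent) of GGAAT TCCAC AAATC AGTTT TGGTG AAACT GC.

41%

Counting bases: C=6, T=9, A=10, G=7
G+C = 7 + 6 = 13 out of 32 bases
%GC = 13/32 × 100 = 40.62% ≈ 41%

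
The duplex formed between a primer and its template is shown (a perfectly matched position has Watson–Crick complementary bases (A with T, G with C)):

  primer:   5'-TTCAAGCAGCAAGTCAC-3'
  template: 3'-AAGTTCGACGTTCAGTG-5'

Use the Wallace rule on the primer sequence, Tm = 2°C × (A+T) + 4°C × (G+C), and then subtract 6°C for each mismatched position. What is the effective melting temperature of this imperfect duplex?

Primer base counts: A=6, T=3, G=3, C=5 → A+T=9, G+C=8
Perfect-match Tm = 2(9) + 4(8) = 18 + 32 = 50°C
Mismatches (positions where the bases are not complementary): 1 (at position 8)
Effective Tm = 50 − 1×6 = 50 − 6 = 44°C

44°C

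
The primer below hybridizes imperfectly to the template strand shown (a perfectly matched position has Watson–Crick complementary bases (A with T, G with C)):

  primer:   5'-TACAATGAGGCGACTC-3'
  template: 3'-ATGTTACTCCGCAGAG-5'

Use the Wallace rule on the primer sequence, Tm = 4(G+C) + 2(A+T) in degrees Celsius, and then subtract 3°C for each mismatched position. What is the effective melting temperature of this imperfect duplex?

45°C

Primer base counts: A=5, T=3, G=4, C=4 → A+T=8, G+C=8
Perfect-match Tm = 2(8) + 4(8) = 16 + 32 = 48°C
Mismatches (positions where the bases are not complementary): 1 (at position 13)
Effective Tm = 48 − 1×3 = 48 − 3 = 45°C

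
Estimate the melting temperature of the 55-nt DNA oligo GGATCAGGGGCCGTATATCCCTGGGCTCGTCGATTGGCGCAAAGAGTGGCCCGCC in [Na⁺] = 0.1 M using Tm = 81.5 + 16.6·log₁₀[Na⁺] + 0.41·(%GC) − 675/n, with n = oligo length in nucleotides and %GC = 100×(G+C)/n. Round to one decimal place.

79.5°C

Length n = 55. Scanning the sequence gives C=16, T=10, G=20, A=9.
G+C = 36, so %GC = 36/55 × 100 = 65.455%
Salt term: 16.6 × (-1) = -16.6
GC term: 0.41 × 65.455 = 26.837; length term: −675/55 = −12.273
Tm = 81.5 + (-16.6) + 26.837 − 12.273 = 79.464 → 79.5°C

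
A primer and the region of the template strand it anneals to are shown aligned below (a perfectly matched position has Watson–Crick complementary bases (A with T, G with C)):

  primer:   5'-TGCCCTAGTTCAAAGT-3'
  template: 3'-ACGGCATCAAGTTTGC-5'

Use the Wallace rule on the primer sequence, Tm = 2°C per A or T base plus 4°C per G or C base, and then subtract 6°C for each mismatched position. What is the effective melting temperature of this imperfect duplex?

Primer base counts: A=4, T=5, G=3, C=4 → A+T=9, G+C=7
Perfect-match Tm = 2(9) + 4(7) = 18 + 28 = 46°C
Mismatches (positions where the bases are not complementary): 3 (at positions 5, 15, 16)
Effective Tm = 46 − 3×6 = 46 − 18 = 28°C

28°C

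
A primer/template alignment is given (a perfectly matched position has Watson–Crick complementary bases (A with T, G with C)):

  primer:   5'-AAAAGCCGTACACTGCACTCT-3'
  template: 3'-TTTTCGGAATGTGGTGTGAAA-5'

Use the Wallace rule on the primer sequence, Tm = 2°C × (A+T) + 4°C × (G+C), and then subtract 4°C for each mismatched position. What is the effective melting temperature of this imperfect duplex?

Primer base counts: A=7, T=4, G=3, C=7 → A+T=11, G+C=10
Perfect-match Tm = 2(11) + 4(10) = 22 + 40 = 62°C
Mismatches (positions where the bases are not complementary): 4 (at positions 8, 14, 15, 20)
Effective Tm = 62 − 4×4 = 62 − 16 = 46°C

46°C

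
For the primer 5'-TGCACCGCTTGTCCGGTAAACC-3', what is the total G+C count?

Counting bases: T=5, A=4, G=5, C=8
G+C = 5 + 8 = 13

13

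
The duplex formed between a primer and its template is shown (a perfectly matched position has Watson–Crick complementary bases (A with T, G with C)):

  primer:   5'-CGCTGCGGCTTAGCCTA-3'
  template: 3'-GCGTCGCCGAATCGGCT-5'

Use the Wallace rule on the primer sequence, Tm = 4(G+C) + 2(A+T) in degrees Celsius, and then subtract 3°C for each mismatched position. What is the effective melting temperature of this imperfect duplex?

50°C

Primer base counts: A=2, T=4, G=5, C=6 → A+T=6, G+C=11
Perfect-match Tm = 2(6) + 4(11) = 12 + 44 = 56°C
Mismatches (positions where the bases are not complementary): 2 (at positions 4, 16)
Effective Tm = 56 − 2×3 = 56 − 6 = 50°C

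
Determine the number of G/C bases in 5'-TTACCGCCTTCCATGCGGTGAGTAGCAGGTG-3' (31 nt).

Base counts: A=5, T=8, G=10, C=8
G+C = 10 + 8 = 18

18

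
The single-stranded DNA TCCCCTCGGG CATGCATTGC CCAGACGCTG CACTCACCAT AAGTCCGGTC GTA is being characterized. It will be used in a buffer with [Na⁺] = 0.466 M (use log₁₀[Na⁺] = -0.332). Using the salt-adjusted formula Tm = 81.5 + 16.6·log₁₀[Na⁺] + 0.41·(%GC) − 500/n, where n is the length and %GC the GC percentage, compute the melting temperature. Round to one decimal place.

91.3°C

Length n = 53. Base counts: A=10, G=12, C=20, T=11
G+C = 32, so %GC = 32/53 × 100 = 60.377%
Salt term: 16.6 × (-0.332) = -5.511
GC term: 0.41 × 60.377 = 24.755; length term: −500/53 = −9.434
Tm = 81.5 + (-5.511) + 24.755 − 9.434 = 91.31 → 91.3°C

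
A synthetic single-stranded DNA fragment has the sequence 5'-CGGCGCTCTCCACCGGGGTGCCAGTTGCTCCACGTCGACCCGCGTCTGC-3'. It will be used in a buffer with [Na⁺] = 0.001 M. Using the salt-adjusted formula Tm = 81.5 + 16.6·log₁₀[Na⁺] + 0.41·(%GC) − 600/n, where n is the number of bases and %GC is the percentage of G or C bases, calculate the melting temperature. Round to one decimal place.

49.6°C

Length n = 49. Counting bases: T=9, G=15, A=4, C=21
G+C = 36, so %GC = 36/49 × 100 = 73.469%
Salt term: 16.6 × (-3) = -49.8
GC term: 0.41 × 73.469 = 30.122; length term: −600/49 = −12.245
Tm = 81.5 + (-49.8) + 30.122 − 12.245 = 49.577 → 49.6°C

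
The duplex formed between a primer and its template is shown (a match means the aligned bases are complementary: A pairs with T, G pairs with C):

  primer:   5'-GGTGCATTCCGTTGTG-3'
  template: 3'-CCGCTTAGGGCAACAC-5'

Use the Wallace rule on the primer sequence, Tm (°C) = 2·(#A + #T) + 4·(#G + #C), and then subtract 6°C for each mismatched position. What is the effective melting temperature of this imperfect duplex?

Primer base counts: A=1, T=6, G=6, C=3 → A+T=7, G+C=9
Perfect-match Tm = 2(7) + 4(9) = 14 + 36 = 50°C
Mismatches (positions where the bases are not complementary): 3 (at positions 3, 5, 8)
Effective Tm = 50 − 3×6 = 50 − 18 = 32°C

32°C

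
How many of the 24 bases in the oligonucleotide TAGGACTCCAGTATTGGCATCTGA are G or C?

11

Counting bases: T=7, C=5, G=6, A=6
Total G or C: 6 + 5 = 11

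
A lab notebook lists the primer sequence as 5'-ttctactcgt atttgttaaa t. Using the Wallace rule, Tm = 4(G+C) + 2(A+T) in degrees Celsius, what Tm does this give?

52°C

Base counts: G=2, T=11, A=5, C=3
AT pairs contribute 16, GC pairs contribute 5.
Tm = 2(16) + 4(5) = 32 + 20 = 52°C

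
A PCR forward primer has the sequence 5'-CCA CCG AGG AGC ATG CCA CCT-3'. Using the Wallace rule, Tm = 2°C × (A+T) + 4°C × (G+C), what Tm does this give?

Counting bases: A=5, T=2, C=9, G=5
A+T = 7, G+C = 14
Tm = 2×7 + 4×14 = 70°C

70°C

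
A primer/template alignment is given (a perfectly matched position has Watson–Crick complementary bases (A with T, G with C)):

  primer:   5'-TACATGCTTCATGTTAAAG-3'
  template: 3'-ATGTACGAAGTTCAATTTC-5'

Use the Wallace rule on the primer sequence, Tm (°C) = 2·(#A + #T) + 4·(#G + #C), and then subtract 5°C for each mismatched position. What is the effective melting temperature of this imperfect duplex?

45°C

Primer base counts: A=6, T=7, G=3, C=3 → A+T=13, G+C=6
Perfect-match Tm = 2(13) + 4(6) = 26 + 24 = 50°C
Mismatches (positions where the bases are not complementary): 1 (at position 12)
Effective Tm = 50 − 1×5 = 50 − 5 = 45°C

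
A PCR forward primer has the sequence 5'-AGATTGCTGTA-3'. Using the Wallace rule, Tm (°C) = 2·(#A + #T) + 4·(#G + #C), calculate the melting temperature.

30°C

Base counts: G=3, C=1, A=3, T=4
So N_AT = 7 and N_GC = 4.
Tm = 2(7) + 4(4) = 14 + 16 = 30°C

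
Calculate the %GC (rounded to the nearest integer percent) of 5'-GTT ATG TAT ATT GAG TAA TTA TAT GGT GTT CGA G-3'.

29%

Counting bases: A=9, G=9, T=15, C=1
G+C = 9 + 1 = 10 out of 34 bases
%GC = 10/34 × 100 = 29.41% ≈ 29%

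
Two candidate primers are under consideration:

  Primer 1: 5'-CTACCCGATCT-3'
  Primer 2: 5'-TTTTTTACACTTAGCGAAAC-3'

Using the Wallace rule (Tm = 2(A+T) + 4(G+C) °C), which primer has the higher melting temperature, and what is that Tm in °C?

Primer 1: A+T=5, G+C=6 → Tm = 2(5)+4(6) = 34°C
Primer 2: A+T=14, G+C=6 → Tm = 2(14)+4(6) = 52°C
34°C vs 52°C → primer 2 is higher.

Primer 2, 52°C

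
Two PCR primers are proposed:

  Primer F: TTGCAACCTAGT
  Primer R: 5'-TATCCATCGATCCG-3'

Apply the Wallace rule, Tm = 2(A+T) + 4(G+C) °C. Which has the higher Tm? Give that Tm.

Primer R, 42°C

Primer F: A+T=7, G+C=5 → Tm = 2(7)+4(5) = 34°C
Primer R: A+T=7, G+C=7 → Tm = 2(7)+4(7) = 42°C
34°C vs 42°C → primer R is higher.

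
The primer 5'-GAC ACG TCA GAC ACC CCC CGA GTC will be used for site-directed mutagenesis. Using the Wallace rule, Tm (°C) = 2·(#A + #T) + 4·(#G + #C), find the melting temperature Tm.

Scanning the sequence gives A=6, G=5, C=11, T=2.
A+T = 8, G+C = 16
Tm = 2(8) + 4(16) = 16 + 64 = 80°C

80°C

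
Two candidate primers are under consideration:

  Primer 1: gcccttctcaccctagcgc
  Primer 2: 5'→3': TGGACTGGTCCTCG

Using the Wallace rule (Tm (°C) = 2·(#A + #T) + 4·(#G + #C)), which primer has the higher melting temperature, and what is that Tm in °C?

Primer 1: A+T=6, G+C=13 → Tm = 2(6)+4(13) = 64°C
Primer 2: A+T=5, G+C=9 → Tm = 2(5)+4(9) = 46°C
64°C vs 46°C → primer 1 is higher.

Primer 1, 64°C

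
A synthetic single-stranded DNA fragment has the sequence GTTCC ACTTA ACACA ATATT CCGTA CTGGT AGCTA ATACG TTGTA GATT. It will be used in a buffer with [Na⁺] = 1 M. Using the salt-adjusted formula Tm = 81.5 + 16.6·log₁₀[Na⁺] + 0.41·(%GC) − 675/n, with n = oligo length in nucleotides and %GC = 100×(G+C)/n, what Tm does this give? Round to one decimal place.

Length n = 49. G=8, C=10, T=17, A=14
G+C = 18, so %GC = 18/49 × 100 = 36.735%
Salt term: 16.6 × (0) = 0
GC term: 0.41 × 36.735 = 15.061; length term: −675/49 = −13.776
Tm = 81.5 + (0) + 15.061 − 13.776 = 82.785 → 82.8°C

82.8°C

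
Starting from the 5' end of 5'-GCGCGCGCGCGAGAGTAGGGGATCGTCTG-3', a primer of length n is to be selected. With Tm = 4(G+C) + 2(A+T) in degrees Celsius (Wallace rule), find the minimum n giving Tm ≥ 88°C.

n = 25

First 24 bases: GCGCGCGCGCGAGAGTAGGGGATC → Tm = 84°C (< 88°C)
First 25 bases: GCGCGCGCGCGAGAGTAGGGGATCG → Tm = 88°C (≥ 88°C)
Each additional base adds 2°C (A/T) or 4°C (G/C), so Tm is non-decreasing in n; n = 25 is the first length to reach 88°C.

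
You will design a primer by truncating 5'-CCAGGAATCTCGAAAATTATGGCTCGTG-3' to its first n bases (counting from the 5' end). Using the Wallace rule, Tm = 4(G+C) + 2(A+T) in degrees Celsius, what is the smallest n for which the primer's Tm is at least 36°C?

n = 12

First 11 bases: CCAGGAATCTC → Tm = 34°C (< 36°C)
First 12 bases: CCAGGAATCTCG → Tm = 38°C (≥ 36°C)
Each additional base adds 2°C (A/T) or 4°C (G/C), so Tm is non-decreasing in n; n = 12 is the first length to reach 36°C.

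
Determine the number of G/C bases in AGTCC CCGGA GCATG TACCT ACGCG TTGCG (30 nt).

19

Scanning the sequence gives C=10, T=6, A=5, G=9.
G+C = 9 + 10 = 19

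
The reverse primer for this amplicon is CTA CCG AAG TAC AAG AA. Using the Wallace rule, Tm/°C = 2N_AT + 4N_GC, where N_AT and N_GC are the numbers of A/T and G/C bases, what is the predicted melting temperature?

Counting bases: T=2, A=8, C=4, G=3
AT pairs contribute 10, GC pairs contribute 7.
Tm = 2(10) + 4(7) = 20 + 28 = 48°C

48°C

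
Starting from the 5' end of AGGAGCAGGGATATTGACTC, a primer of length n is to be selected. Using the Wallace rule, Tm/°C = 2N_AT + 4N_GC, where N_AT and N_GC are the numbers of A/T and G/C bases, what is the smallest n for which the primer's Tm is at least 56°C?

n = 19

First 18 bases: AGGAGCAGGGATATTGAC → Tm = 54°C (< 56°C)
First 19 bases: AGGAGCAGGGATATTGACT → Tm = 56°C (≥ 56°C)
Each additional base adds 2°C (A/T) or 4°C (G/C), so Tm is non-decreasing in n; n = 19 is the first length to reach 56°C.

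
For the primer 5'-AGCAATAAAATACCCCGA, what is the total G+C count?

7

C=5, T=2, G=2, A=9
G+C = 2 + 5 = 7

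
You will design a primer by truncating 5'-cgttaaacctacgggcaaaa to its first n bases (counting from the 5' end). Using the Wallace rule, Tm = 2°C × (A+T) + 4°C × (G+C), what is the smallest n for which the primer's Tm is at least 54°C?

n = 18

First 17 bases: CGTTAAACCTACGGGCA → Tm = 52°C (< 54°C)
First 18 bases: CGTTAAACCTACGGGCAA → Tm = 54°C (≥ 54°C)
Each additional base adds 2°C (A/T) or 4°C (G/C), so Tm is non-decreasing in n; n = 18 is the first length to reach 54°C.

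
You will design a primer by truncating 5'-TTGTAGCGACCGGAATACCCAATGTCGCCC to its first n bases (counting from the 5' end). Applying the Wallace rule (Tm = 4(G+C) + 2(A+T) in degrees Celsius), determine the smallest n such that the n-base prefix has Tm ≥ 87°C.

n = 29

First 28 bases: TTGTAGCGACCGGAATACCCAATGTCGC → Tm = 86°C (< 87°C)
First 29 bases: TTGTAGCGACCGGAATACCCAATGTCGCC → Tm = 90°C (≥ 87°C)
Since every base adds ≥2°C, Tm only increases with n, so the threshold is first crossed at n = 29.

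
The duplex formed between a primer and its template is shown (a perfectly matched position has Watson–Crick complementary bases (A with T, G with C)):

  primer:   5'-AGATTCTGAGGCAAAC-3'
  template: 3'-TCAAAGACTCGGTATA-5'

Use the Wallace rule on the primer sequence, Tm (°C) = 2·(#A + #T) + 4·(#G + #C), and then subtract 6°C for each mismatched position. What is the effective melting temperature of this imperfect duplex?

22°C

Primer base counts: A=6, T=3, G=4, C=3 → A+T=9, G+C=7
Perfect-match Tm = 2(9) + 4(7) = 18 + 28 = 46°C
Mismatches (positions where the bases are not complementary): 4 (at positions 3, 11, 14, 16)
Effective Tm = 46 − 4×6 = 46 − 24 = 22°C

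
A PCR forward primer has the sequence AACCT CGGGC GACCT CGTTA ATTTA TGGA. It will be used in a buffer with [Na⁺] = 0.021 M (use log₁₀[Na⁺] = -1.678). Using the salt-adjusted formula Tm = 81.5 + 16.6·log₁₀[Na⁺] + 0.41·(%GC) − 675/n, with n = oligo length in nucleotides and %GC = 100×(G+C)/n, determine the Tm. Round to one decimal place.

Length n = 29. Counting bases: T=8, C=7, A=7, G=7
G+C = 14, so %GC = 14/29 × 100 = 48.276%
Salt term: 16.6 × (-1.678) = -27.855
GC term: 0.41 × 48.276 = 19.793; length term: −675/29 = −23.276
Tm = 81.5 + (-27.855) + 19.793 − 23.276 = 50.162 → 50.2°C

50.2°C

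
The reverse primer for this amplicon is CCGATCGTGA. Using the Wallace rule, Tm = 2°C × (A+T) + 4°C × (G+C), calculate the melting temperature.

T=2, C=3, A=2, G=3
AT pairs contribute 4, GC pairs contribute 6.
Tm = 4·6 + 2·4 = 24 + 8 = 32°C

32°C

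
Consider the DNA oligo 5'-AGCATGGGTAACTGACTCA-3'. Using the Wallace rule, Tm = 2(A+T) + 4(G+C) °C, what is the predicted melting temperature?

56°C

Counting bases: G=5, A=6, C=4, T=4
A+T = 10, G+C = 9
Tm = 4·9 + 2·10 = 36 + 20 = 56°C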